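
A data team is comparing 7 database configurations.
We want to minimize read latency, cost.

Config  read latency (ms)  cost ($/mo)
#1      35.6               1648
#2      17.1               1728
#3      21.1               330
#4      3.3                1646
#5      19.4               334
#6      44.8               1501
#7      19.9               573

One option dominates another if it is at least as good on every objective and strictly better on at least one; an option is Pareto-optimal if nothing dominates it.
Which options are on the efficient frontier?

#1: dominated by #3 (read latency 21.1≤35.6, cost 330≤1648).
#2: dominated by #4 (read latency 3.3≤17.1, cost 1646≤1728).
#3: not dominated (best cost).
#4: not dominated (best read latency).
#5: not dominated.
#6: dominated by #3 (read latency 21.1≤44.8, cost 330≤1501).
#7: dominated by #5 (read latency 19.4≤19.9, cost 334≤573).

#3, #4, #5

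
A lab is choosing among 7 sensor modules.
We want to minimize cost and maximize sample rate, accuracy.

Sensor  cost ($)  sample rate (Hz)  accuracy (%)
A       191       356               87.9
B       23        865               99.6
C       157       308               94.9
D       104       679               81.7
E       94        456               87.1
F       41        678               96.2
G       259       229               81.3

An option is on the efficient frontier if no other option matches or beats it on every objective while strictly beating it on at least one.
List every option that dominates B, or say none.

none

A: worse on cost (191 vs 23).
C: worse on cost (157 vs 23).
D: worse on cost (104 vs 23).
E: worse on cost (94 vs 23).
F: worse on cost (41 vs 23).
G: worse on cost (259 vs 23).
No option dominates B.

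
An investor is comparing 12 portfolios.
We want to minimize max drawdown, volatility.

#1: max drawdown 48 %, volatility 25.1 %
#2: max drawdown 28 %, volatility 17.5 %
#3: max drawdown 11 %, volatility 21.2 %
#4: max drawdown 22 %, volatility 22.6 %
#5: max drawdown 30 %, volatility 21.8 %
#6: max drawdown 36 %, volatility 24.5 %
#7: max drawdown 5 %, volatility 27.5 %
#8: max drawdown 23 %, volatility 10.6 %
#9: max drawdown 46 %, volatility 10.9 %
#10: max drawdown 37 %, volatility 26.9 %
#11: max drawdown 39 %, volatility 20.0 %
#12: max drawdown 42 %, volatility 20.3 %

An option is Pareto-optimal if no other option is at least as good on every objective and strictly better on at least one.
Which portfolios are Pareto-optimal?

#1: dominated by #2 (max drawdown 28≤48, volatility 17.5≤25.1).
#2: dominated by #8 (max drawdown 23≤28, volatility 10.6≤17.5).
#3: not dominated.
#4: dominated by #3 (max drawdown 11≤22, volatility 21.2≤22.6).
#5: dominated by #2 (max drawdown 28≤30, volatility 17.5≤21.8).
#6: dominated by #2 (max drawdown 28≤36, volatility 17.5≤24.5).
#7: not dominated (best max drawdown).
#8: not dominated (best volatility).
#9: dominated by #8 (max drawdown 23≤46, volatility 10.6≤10.9).
#10: dominated by #2 (max drawdown 28≤37, volatility 17.5≤26.9).
#11: dominated by #2 (max drawdown 28≤39, volatility 17.5≤20.0).
#12: dominated by #2 (max drawdown 28≤42, volatility 17.5≤20.3).

#3, #7, #8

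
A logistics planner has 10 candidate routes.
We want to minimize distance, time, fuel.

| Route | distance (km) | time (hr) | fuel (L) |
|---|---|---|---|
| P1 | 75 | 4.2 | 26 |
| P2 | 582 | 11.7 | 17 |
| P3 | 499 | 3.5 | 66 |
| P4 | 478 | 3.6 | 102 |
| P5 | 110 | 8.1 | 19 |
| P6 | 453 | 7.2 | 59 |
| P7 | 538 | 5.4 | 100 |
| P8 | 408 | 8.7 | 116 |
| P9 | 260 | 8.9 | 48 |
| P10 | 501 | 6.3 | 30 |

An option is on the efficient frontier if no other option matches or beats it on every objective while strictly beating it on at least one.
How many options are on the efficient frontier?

P1: not dominated (best distance).
P2: not dominated (best fuel).
P3: not dominated (best time).
P4: not dominated.
P5: not dominated.
P6: dominated by P1 (distance 75≤453, time 4.2≤7.2, fuel 26≤59).
P7: dominated by P1 (distance 75≤538, time 4.2≤5.4, fuel 26≤100).
P8: dominated by P1 (distance 75≤408, time 4.2≤8.7, fuel 26≤116).
P9: dominated by P1 (distance 75≤260, time 4.2≤8.9, fuel 26≤48).
P10: dominated by P1 (distance 75≤501, time 4.2≤6.3, fuel 26≤30).
Pareto-optimal: P1, P2, P3, P4, P5 → 5.

5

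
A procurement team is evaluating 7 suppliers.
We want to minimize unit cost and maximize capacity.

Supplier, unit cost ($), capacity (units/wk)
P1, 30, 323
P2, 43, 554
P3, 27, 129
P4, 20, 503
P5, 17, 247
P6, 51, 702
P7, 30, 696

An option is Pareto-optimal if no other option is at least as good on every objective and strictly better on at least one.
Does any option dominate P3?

Yes

P4 vs P3: unit cost 20≤27, capacity 503≥129 — P4 is at least as good on every objective and strictly better on at least one, so P4 dominates P3.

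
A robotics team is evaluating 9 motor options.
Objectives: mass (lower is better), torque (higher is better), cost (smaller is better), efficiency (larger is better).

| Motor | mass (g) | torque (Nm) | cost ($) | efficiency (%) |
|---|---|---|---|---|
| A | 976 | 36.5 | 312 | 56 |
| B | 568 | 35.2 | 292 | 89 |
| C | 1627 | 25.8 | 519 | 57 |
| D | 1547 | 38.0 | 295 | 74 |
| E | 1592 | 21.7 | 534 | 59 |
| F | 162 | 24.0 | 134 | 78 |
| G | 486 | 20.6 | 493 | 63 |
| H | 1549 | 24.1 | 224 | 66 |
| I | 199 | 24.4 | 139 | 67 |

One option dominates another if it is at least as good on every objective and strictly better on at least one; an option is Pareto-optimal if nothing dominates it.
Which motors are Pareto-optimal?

A, B, D, F, I

A: not dominated.
B: not dominated (best efficiency).
C: dominated by B (mass 568≤1627, torque 35.2≥25.8, cost 292≤519, efficiency 89≥57).
D: not dominated (best torque).
E: dominated by B (mass 568≤1592, torque 35.2≥21.7, cost 292≤534, efficiency 89≥59).
F: not dominated (best mass).
G: dominated by F (mass 162≤486, torque 24.0≥20.6, cost 134≤493, efficiency 78≥63).
H: dominated by I (mass 199≤1549, torque 24.4≥24.1, cost 139≤224, efficiency 67≥66).
I: not dominated.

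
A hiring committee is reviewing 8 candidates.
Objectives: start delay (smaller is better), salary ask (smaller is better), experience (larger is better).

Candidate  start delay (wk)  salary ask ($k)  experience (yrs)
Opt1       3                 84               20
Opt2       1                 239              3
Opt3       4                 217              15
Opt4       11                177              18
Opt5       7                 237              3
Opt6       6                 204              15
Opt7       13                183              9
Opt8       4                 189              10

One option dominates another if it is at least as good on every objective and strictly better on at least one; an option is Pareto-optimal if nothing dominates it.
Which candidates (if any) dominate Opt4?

Opt1: start delay 3≤11, salary ask 84≤177, experience 20≥18 — dominates Opt4.
Others (Opt2, Opt3, Opt5, Opt6, Opt7, Opt8) are each worse than Opt4 on at least one objective.

Opt1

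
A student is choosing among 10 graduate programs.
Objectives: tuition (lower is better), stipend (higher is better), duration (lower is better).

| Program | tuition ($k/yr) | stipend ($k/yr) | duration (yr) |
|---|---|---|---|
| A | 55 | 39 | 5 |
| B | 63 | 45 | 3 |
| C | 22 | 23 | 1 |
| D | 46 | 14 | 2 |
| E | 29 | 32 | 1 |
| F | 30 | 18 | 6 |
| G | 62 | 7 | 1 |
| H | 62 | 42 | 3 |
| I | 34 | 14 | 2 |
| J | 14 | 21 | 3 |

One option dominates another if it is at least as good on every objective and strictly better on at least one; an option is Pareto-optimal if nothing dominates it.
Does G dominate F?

No

G vs F: G is worse on tuition (62 vs 30), so it does not dominate F.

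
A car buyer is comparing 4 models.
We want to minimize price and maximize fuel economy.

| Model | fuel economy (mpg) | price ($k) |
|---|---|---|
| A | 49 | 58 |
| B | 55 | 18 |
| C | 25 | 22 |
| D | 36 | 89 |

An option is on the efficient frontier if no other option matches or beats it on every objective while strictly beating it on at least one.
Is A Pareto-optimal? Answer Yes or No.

No

B vs A: fuel economy 55≥49, price 18≤58 — B is at least as good on every objective and strictly better on at least one, so B dominates A.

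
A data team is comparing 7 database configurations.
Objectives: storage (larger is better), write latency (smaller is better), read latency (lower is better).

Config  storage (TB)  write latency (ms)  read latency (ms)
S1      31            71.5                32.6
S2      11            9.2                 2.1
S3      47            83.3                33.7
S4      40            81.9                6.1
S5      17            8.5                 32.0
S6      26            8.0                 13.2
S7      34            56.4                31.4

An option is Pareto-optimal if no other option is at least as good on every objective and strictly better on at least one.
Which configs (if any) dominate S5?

S6: storage 26≥17, write latency 8.0≤8.5, read latency 13.2≤32.0 — dominates S5.
Others (S1, S2, S3, S4, S7) are each worse than S5 on at least one objective.

S6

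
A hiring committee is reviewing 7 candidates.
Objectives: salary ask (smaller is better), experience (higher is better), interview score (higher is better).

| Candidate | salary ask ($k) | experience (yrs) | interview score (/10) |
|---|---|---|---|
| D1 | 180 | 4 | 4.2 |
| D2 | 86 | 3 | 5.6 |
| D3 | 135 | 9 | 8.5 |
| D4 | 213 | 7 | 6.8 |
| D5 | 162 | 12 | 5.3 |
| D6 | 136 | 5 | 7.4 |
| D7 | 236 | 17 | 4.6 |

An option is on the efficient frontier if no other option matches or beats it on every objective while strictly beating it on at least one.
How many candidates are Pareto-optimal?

4

D1: dominated by D3 (salary ask 135≤180, experience 9≥4, interview score 8.5≥4.2).
D2: not dominated (best salary ask).
D3: not dominated (best interview score).
D4: dominated by D3 (salary ask 135≤213, experience 9≥7, interview score 8.5≥6.8).
D5: not dominated.
D6: dominated by D3 (salary ask 135≤136, experience 9≥5, interview score 8.5≥7.4).
D7: not dominated (best experience).
Pareto-optimal: D2, D3, D5, D7 → 4.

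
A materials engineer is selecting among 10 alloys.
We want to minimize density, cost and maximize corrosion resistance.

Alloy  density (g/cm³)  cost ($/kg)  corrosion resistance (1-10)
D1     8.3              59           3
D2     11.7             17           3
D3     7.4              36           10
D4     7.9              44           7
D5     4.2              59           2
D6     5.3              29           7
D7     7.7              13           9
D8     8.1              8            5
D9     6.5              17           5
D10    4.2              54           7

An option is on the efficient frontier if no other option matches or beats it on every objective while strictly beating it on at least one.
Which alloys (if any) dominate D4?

D3, D6, D7

D3: density 7.4≤7.9, cost 36≤44, corrosion resistance 10≥7 — dominates D4.
D6: density 5.3≤7.9, cost 29≤44, corrosion resistance 7≥7 — dominates D4.
D7: density 7.7≤7.9, cost 13≤44, corrosion resistance 9≥7 — dominates D4.
Others (D1, D2, D5, D8, D9, D10) are each worse than D4 on at least one objective.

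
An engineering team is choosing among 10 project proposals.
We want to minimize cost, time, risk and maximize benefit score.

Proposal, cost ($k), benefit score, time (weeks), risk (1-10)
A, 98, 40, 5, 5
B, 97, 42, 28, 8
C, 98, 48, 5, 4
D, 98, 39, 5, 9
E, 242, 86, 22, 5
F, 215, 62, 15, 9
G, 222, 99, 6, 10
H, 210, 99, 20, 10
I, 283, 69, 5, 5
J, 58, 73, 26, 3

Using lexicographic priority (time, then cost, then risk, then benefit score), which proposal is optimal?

First minimize time: best is 5, kept {A, C, D, I}.
Then minimize cost: best is 98, kept {A, C, D}.
Then minimize risk: best is 4, kept {C}.

C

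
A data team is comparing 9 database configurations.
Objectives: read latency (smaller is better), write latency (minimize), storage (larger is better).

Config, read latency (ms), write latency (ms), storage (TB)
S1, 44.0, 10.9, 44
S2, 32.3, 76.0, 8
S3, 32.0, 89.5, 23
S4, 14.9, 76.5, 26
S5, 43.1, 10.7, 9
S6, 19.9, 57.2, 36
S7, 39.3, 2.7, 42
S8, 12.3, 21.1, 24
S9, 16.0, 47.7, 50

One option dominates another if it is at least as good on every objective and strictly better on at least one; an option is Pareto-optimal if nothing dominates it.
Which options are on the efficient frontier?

S1, S4, S7, S8, S9

S1: not dominated.
S2: dominated by S6 (read latency 19.9≤32.3, write latency 57.2≤76.0, storage 36≥8).
S3: dominated by S4 (read latency 14.9≤32.0, write latency 76.5≤89.5, storage 26≥23).
S4: not dominated.
S5: dominated by S7 (read latency 39.3≤43.1, write latency 2.7≤10.7, storage 42≥9).
S6: dominated by S9 (read latency 16.0≤19.9, write latency 47.7≤57.2, storage 50≥36).
S7: not dominated (best write latency).
S8: not dominated (best read latency).
S9: not dominated (best storage).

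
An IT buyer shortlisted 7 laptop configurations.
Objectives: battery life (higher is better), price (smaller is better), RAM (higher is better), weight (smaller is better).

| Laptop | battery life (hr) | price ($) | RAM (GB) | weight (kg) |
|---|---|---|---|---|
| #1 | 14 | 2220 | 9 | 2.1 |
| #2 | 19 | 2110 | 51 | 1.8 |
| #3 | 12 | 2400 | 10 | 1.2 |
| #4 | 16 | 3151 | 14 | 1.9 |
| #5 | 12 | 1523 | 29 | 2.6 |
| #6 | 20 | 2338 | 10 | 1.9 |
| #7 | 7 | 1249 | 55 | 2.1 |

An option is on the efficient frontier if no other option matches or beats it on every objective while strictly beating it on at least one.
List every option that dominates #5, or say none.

#1: worse on price (2220 vs 1523).
#2: worse on price (2110 vs 1523).
#3: worse on price (2400 vs 1523).
#4: worse on price (3151 vs 1523).
#6: worse on price (2338 vs 1523).
#7: worse on battery life (7 vs 12).
No option dominates #5.

none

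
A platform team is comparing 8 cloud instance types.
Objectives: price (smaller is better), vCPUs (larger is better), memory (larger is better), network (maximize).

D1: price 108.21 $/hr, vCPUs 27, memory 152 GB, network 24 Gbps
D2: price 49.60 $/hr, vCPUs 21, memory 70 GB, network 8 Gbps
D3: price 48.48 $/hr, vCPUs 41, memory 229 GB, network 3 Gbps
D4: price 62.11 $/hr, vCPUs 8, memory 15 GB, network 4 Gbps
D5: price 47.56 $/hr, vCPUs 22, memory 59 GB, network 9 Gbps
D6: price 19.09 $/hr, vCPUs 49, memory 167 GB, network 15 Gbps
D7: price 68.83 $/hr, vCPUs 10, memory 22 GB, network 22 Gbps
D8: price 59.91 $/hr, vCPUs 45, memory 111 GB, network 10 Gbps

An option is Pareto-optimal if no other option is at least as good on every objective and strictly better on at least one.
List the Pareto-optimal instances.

D1: not dominated (best network).
D2: dominated by D6 (price 19.09≤49.60, vCPUs 49≥21, memory 167≥70, network 15≥8).
D3: not dominated (best memory).
D4: dominated by D2 (price 49.60≤62.11, vCPUs 21≥8, memory 70≥15, network 8≥4).
D5: dominated by D6 (price 19.09≤47.56, vCPUs 49≥22, memory 167≥59, network 15≥9).
D6: not dominated (best price).
D7: not dominated.
D8: dominated by D6 (price 19.09≤59.91, vCPUs 49≥45, memory 167≥111, network 15≥10).

D1, D3, D6, D7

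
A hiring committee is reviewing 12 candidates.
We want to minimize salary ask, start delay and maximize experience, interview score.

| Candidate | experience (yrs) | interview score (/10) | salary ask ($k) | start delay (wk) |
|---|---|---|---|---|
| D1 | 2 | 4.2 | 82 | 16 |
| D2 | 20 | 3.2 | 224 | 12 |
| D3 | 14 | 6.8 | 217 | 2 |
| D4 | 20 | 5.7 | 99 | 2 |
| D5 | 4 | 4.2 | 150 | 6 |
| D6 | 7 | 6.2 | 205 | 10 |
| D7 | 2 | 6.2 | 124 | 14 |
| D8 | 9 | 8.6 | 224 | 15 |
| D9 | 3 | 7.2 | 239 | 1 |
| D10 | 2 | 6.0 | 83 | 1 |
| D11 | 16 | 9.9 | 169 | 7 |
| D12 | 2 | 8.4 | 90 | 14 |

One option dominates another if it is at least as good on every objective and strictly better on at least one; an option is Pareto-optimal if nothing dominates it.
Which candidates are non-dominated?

D1, D3, D4, D9, D10, D11, D12

D1: not dominated (best salary ask).
D2: dominated by D4 (experience 20≥20, interview score 5.7≥3.2, salary ask 99≤224, start delay 2≤12).
D3: not dominated.
D4: not dominated.
D5: dominated by D4 (experience 20≥4, interview score 5.7≥4.2, salary ask 99≤150, start delay 2≤6).
D6: dominated by D11 (experience 16≥7, interview score 9.9≥6.2, salary ask 169≤205, start delay 7≤10).
D7: dominated by D12 (experience 2≥2, interview score 8.4≥6.2, salary ask 90≤124, start delay 14≤14).
D8: dominated by D11 (experience 16≥9, interview score 9.9≥8.6, salary ask 169≤224, start delay 7≤15).
D9: not dominated.
D10: not dominated.
D11: not dominated (best interview score).
D12: not dominated.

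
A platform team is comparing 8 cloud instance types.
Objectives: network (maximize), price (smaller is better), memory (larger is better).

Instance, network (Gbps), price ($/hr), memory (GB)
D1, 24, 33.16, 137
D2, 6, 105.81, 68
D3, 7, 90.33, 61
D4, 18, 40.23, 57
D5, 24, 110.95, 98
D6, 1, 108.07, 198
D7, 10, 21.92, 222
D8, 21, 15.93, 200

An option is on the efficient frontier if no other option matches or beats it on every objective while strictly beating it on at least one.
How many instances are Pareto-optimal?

D1: not dominated.
D2: dominated by D1 (network 24≥6, price 33.16≤105.81, memory 137≥68).
D3: dominated by D1 (network 24≥7, price 33.16≤90.33, memory 137≥61).
D4: dominated by D1 (network 24≥18, price 33.16≤40.23, memory 137≥57).
D5: dominated by D1 (network 24≥24, price 33.16≤110.95, memory 137≥98).
D6: dominated by D7 (network 10≥1, price 21.92≤108.07, memory 222≥198).
D7: not dominated (best memory).
D8: not dominated (best price).
Pareto-optimal: D1, D7, D8 → 3.

3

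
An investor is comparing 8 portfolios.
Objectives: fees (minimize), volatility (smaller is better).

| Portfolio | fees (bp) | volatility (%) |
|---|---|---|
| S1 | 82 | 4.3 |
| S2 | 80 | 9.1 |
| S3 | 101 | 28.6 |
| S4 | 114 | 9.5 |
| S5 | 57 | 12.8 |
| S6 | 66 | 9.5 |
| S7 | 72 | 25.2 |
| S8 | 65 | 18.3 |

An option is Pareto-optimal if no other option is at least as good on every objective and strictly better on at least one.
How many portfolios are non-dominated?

S1: not dominated (best volatility).
S2: not dominated.
S3: dominated by S1 (fees 82≤101, volatility 4.3≤28.6).
S4: dominated by S1 (fees 82≤114, volatility 4.3≤9.5).
S5: not dominated (best fees).
S6: not dominated.
S7: dominated by S5 (fees 57≤72, volatility 12.8≤25.2).
S8: dominated by S5 (fees 57≤65, volatility 12.8≤18.3).
Pareto-optimal: S1, S2, S5, S6 → 4.

4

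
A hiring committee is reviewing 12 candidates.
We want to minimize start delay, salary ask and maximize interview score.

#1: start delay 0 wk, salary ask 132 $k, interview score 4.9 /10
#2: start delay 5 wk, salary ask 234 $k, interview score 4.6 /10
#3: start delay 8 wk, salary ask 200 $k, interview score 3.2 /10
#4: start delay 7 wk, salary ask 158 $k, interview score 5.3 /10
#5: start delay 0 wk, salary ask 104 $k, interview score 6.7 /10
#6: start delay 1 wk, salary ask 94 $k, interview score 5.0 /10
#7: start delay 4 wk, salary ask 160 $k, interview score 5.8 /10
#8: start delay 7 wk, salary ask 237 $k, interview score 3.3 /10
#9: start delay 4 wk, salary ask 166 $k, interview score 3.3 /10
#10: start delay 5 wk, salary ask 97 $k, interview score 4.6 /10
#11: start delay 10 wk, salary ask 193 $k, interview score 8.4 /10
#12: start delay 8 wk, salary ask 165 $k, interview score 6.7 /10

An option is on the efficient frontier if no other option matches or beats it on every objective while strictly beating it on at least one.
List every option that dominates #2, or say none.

#1: start delay 0≤5, salary ask 132≤234, interview score 4.9≥4.6 — dominates #2.
#5: start delay 0≤5, salary ask 104≤234, interview score 6.7≥4.6 — dominates #2.
#6: start delay 1≤5, salary ask 94≤234, interview score 5.0≥4.6 — dominates #2.
#7: start delay 4≤5, salary ask 160≤234, interview score 5.8≥4.6 — dominates #2.
#10: start delay 5≤5, salary ask 97≤234, interview score 4.6≥4.6 — dominates #2.
Others (#3, #4, #8, #9, #11, #12) are each worse than #2 on at least one objective.

#1, #5, #6, #7, #10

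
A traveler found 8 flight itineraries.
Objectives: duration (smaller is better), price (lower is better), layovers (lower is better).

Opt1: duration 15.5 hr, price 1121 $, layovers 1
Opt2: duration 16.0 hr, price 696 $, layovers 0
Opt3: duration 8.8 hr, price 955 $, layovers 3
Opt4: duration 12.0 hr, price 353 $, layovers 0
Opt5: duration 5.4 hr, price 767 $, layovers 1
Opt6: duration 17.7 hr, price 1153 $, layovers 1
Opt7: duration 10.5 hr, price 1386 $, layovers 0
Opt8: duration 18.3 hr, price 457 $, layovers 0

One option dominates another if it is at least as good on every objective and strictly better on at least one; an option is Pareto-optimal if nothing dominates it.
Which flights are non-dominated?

Opt1: dominated by Opt4 (duration 12.0≤15.5, price 353≤1121, layovers 0≤1).
Opt2: dominated by Opt4 (duration 12.0≤16.0, price 353≤696, layovers 0≤0).
Opt3: dominated by Opt5 (duration 5.4≤8.8, price 767≤955, layovers 1≤3).
Opt4: not dominated (best price).
Opt5: not dominated (best duration).
Opt6: dominated by Opt1 (duration 15.5≤17.7, price 1121≤1153, layovers 1≤1).
Opt7: not dominated.
Opt8: dominated by Opt4 (duration 12.0≤18.3, price 353≤457, layovers 0≤0).

Opt4, Opt5, Opt7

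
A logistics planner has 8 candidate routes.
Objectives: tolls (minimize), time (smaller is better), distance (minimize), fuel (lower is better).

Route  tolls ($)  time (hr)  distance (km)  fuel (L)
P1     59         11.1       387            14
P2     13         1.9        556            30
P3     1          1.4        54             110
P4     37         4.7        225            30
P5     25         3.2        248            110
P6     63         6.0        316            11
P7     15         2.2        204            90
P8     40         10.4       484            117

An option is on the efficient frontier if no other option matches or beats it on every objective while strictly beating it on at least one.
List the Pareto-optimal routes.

P1, P2, P3, P4, P6, P7

P1: not dominated.
P2: not dominated.
P3: not dominated (best tolls).
P4: not dominated.
P5: dominated by P3 (tolls 1≤25, time 1.4≤3.2, distance 54≤248, fuel 110≤110).
P6: not dominated (best fuel).
P7: not dominated.
P8: dominated by P3 (tolls 1≤40, time 1.4≤10.4, distance 54≤484, fuel 110≤117).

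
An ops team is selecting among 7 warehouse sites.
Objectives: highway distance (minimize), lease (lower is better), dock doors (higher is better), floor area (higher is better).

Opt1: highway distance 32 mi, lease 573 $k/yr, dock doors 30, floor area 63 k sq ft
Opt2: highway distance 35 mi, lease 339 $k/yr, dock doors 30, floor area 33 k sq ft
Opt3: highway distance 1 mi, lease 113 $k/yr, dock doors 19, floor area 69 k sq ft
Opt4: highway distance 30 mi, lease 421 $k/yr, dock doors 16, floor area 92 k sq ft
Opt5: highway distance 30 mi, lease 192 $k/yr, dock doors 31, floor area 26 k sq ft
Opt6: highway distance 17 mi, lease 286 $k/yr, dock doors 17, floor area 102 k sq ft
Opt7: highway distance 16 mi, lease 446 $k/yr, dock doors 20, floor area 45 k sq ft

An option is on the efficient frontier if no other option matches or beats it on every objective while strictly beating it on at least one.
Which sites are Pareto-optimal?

Opt1: not dominated.
Opt2: not dominated.
Opt3: not dominated (best highway distance).
Opt4: dominated by Opt6 (highway distance 17≤30, lease 286≤421, dock doors 17≥16, floor area 102≥92).
Opt5: not dominated (best dock doors).
Opt6: not dominated (best floor area).
Opt7: not dominated.

Opt1, Opt2, Opt3, Opt5, Opt6, Opt7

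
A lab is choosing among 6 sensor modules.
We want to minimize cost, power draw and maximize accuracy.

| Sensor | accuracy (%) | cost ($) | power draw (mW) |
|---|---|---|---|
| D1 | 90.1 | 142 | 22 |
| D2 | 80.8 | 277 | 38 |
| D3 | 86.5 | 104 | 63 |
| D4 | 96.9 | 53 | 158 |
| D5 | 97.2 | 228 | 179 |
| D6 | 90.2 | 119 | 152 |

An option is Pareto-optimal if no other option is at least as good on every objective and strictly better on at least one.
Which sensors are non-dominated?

D1, D3, D4, D5, D6

D1: not dominated (best power draw).
D2: dominated by D1 (accuracy 90.1≥80.8, cost 142≤277, power draw 22≤38).
D3: not dominated.
D4: not dominated (best cost).
D5: not dominated (best accuracy).
D6: not dominated.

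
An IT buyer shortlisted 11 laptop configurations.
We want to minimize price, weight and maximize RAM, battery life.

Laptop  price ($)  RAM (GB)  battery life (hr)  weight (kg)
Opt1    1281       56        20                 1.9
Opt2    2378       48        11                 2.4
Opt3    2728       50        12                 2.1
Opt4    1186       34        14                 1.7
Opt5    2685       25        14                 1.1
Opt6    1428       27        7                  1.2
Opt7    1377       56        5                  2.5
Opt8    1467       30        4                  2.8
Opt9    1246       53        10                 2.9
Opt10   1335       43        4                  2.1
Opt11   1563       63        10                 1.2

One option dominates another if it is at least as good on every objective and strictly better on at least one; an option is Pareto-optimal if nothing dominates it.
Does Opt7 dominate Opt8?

Yes

Opt7 vs Opt8: price 1377≤1467, RAM 56≥30, battery life 5≥4, weight 2.5≤2.8 — Opt7 is at least as good on every objective with at least one strict improvement.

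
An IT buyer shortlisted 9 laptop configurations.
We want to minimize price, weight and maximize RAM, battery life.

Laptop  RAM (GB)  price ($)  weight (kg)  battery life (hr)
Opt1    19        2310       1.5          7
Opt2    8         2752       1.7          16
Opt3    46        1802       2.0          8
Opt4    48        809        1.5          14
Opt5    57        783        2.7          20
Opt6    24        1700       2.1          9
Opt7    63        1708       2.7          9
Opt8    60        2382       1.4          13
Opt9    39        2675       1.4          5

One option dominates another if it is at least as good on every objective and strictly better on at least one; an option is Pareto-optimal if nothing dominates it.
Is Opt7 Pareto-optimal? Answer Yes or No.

Opt1: worse on RAM (19 vs 63).
Opt2: worse on RAM (8 vs 63).
Opt3: worse on RAM (46 vs 63).
Opt4: worse on RAM (48 vs 63).
Opt5: worse on RAM (57 vs 63).
Opt6: worse on RAM (24 vs 63).
Opt8: worse on RAM (60 vs 63).
Opt9: worse on RAM (39 vs 63).
No option is at least as good as Opt7 on every objective and strictly better on one.

Yes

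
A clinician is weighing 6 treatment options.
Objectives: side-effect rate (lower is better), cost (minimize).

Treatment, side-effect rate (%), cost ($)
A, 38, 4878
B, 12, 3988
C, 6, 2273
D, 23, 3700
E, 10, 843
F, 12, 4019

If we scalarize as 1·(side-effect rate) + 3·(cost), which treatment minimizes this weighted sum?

A: 1·38 + 3·4878 = 14672
B: 1·12 + 3·3988 = 11976
C: 1·6 + 3·2273 = 6825
D: 1·23 + 3·3700 = 11123
E: 1·10 + 3·843 = 2539
F: 1·12 + 3·4019 = 12069
Lowest: E at 2539.

E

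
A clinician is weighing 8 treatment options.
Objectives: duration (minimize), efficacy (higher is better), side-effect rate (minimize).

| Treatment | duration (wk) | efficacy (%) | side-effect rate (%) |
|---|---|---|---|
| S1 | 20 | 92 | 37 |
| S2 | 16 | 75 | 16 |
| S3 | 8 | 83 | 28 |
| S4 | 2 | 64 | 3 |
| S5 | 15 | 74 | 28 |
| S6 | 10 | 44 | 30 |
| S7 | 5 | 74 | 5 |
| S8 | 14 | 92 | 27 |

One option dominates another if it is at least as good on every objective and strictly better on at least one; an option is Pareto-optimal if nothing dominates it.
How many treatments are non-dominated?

S1: dominated by S8 (duration 14≤20, efficacy 92≥92, side-effect rate 27≤37).
S2: not dominated.
S3: not dominated.
S4: not dominated (best duration).
S5: dominated by S3 (duration 8≤15, efficacy 83≥74, side-effect rate 28≤28).
S6: dominated by S3 (duration 8≤10, efficacy 83≥44, side-effect rate 28≤30).
S7: not dominated.
S8: not dominated.
Pareto-optimal: S2, S3, S4, S7, S8 → 5.

5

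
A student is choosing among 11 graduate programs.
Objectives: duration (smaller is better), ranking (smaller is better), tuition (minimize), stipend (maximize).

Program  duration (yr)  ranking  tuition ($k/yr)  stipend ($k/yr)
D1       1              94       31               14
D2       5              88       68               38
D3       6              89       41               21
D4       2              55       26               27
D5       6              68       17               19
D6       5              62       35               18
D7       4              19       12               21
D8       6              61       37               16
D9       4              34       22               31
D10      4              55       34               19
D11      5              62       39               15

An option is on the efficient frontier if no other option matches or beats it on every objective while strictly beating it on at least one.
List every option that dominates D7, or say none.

none

D1: worse on ranking (94 vs 19).
D2: worse on duration (5 vs 4).
D3: worse on duration (6 vs 4).
D4: worse on ranking (55 vs 19).
D5: worse on duration (6 vs 4).
D6: worse on duration (5 vs 4).
D8: worse on duration (6 vs 4).
D9: worse on ranking (34 vs 19).
D10: worse on ranking (55 vs 19).
D11: worse on duration (5 vs 4).
No option dominates D7.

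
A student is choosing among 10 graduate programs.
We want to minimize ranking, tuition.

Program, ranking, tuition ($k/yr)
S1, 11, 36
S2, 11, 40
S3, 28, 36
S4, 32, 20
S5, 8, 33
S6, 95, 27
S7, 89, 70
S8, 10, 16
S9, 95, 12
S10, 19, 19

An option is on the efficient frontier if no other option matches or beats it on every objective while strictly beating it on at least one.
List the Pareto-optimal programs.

S1: dominated by S5 (ranking 8≤11, tuition 33≤36).
S2: dominated by S1 (ranking 11≤11, tuition 36≤40).
S3: dominated by S1 (ranking 11≤28, tuition 36≤36).
S4: dominated by S8 (ranking 10≤32, tuition 16≤20).
S5: not dominated (best ranking).
S6: dominated by S4 (ranking 32≤95, tuition 20≤27).
S7: dominated by S1 (ranking 11≤89, tuition 36≤70).
S8: not dominated.
S9: not dominated (best tuition).
S10: dominated by S8 (ranking 10≤19, tuition 16≤19).

S5, S8, S9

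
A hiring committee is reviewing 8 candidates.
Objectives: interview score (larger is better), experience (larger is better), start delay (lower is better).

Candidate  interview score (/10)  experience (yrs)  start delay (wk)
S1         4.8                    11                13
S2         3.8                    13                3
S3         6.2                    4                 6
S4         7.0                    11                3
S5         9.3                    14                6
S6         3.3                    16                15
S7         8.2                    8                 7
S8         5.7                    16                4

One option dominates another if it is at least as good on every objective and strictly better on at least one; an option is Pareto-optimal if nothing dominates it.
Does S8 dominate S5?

S8 vs S5: S8 is worse on interview score (5.7 vs 9.3), so it does not dominate S5.

No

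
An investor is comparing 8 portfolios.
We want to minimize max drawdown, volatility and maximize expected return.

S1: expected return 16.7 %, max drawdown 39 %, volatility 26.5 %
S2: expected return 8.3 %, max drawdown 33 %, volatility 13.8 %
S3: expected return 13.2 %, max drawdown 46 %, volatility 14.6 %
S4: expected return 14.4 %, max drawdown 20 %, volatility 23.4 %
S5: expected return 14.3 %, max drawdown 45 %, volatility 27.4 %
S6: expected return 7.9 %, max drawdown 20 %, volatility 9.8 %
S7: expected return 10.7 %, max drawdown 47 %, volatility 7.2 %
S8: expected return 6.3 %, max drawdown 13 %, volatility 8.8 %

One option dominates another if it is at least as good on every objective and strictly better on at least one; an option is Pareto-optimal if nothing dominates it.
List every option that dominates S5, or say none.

S1, S4

S1: expected return 16.7≥14.3, max drawdown 39≤45, volatility 26.5≤27.4 — dominates S5.
S4: expected return 14.4≥14.3, max drawdown 20≤45, volatility 23.4≤27.4 — dominates S5.
Others (S2, S3, S6, S7, S8) are each worse than S5 on at least one objective.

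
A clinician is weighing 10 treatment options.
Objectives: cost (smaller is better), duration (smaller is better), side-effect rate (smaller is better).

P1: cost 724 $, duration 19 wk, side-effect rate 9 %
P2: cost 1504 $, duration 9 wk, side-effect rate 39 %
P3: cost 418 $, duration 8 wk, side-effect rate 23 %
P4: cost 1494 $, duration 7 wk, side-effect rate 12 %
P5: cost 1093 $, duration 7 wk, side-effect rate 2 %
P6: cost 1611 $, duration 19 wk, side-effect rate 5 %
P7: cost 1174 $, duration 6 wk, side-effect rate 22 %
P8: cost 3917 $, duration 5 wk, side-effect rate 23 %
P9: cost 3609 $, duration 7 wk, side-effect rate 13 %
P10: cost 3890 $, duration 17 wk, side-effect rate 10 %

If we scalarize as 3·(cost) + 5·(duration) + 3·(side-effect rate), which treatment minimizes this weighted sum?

P3

P1: 3·724 + 5·19 + 3·9 = 2294
P2: 3·1504 + 5·9 + 3·39 = 4674
P3: 3·418 + 5·8 + 3·23 = 1363
P4: 3·1494 + 5·7 + 3·12 = 4553
P5: 3·1093 + 5·7 + 3·2 = 3320
P6: 3·1611 + 5·19 + 3·5 = 4943
P7: 3·1174 + 5·6 + 3·22 = 3618
P8: 3·3917 + 5·5 + 3·23 = 11845
P9: 3·3609 + 5·7 + 3·13 = 10901
P10: 3·3890 + 5·17 + 3·10 = 11785
Lowest: P3 at 1363.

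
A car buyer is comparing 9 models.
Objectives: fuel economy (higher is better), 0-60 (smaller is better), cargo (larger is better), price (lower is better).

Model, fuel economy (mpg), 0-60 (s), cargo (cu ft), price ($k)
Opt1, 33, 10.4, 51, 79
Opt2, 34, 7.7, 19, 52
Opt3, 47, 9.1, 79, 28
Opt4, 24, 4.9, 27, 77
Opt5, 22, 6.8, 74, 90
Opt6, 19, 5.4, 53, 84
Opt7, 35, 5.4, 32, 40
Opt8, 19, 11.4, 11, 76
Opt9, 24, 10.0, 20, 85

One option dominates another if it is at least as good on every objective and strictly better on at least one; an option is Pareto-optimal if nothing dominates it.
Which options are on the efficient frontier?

Opt1: dominated by Opt3 (fuel economy 47≥33, 0-60 9.1≤10.4, cargo 79≥51, price 28≤79).
Opt2: dominated by Opt7 (fuel economy 35≥34, 0-60 5.4≤7.7, cargo 32≥19, price 40≤52).
Opt3: not dominated (best fuel economy).
Opt4: not dominated (best 0-60).
Opt5: not dominated.
Opt6: not dominated.
Opt7: not dominated.
Opt8: dominated by Opt2 (fuel economy 34≥19, 0-60 7.7≤11.4, cargo 19≥11, price 52≤76).
Opt9: dominated by Opt3 (fuel economy 47≥24, 0-60 9.1≤10.0, cargo 79≥20, price 28≤85).

Opt3, Opt4, Opt5, Opt6, Opt7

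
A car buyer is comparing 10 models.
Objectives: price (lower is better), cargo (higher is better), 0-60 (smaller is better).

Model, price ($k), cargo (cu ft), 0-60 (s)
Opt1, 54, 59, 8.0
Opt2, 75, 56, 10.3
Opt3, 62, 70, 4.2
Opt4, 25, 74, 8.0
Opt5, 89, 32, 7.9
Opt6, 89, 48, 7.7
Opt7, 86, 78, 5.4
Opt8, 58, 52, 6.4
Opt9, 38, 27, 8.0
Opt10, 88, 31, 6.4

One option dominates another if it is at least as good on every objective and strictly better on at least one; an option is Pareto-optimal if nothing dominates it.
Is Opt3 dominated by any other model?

No

Opt1: worse on cargo (59 vs 70).
Opt2: worse on price (75 vs 62).
Opt4: worse on 0-60 (8.0 vs 4.2).
Opt5: worse on price (89 vs 62).
Opt6: worse on price (89 vs 62).
Opt7: worse on price (86 vs 62).
Opt8: worse on cargo (52 vs 70).
Opt9: worse on cargo (27 vs 70).
Opt10: worse on price (88 vs 62).
No option is at least as good as Opt3 on every objective and strictly better on one.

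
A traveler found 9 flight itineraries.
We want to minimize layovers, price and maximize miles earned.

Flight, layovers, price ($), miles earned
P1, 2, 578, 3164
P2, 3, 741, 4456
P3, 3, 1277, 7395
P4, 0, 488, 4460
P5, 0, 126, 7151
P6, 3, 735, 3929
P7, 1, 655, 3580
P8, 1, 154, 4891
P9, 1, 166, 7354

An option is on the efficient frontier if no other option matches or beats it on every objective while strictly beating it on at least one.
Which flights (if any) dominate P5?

P1: worse on layovers (2 vs 0).
P2: worse on layovers (3 vs 0).
P3: worse on layovers (3 vs 0).
P4: worse on price (488 vs 126).
P6: worse on layovers (3 vs 0).
P7: worse on layovers (1 vs 0).
P8: worse on layovers (1 vs 0).
P9: worse on layovers (1 vs 0).
No option dominates P5.

none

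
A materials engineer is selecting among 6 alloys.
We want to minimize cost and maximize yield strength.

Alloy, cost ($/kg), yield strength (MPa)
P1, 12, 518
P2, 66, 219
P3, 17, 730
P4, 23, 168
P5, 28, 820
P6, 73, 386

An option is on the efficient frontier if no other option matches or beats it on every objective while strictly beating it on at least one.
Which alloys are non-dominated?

P1: not dominated (best cost).
P2: dominated by P1 (cost 12≤66, yield strength 518≥219).
P3: not dominated.
P4: dominated by P1 (cost 12≤23, yield strength 518≥168).
P5: not dominated (best yield strength).
P6: dominated by P1 (cost 12≤73, yield strength 518≥386).

P1, P3, P5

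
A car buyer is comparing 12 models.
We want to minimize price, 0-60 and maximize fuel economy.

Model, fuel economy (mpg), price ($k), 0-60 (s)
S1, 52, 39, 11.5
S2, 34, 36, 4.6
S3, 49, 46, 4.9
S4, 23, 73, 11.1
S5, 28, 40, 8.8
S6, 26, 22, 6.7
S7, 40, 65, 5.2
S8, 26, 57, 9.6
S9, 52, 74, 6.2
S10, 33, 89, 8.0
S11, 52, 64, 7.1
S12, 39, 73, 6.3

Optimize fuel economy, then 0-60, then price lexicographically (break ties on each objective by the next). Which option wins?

S9

First maximize fuel economy: best is 52, kept {S1, S9, S11}.
Then minimize 0-60: best is 6.2, kept {S9}.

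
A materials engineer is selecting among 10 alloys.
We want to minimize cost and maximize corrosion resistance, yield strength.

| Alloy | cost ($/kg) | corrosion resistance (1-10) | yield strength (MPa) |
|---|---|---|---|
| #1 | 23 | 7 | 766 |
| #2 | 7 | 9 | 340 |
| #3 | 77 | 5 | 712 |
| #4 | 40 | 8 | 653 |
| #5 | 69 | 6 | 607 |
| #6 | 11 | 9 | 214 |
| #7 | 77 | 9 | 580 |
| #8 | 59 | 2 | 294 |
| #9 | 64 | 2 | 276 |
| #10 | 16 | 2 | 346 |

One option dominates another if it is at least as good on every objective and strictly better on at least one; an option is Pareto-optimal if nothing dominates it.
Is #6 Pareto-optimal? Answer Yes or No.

No

#2 vs #6: cost 7≤11, corrosion resistance 9≥9, yield strength 340≥214 — #2 is at least as good on every objective and strictly better on at least one, so #2 dominates #6.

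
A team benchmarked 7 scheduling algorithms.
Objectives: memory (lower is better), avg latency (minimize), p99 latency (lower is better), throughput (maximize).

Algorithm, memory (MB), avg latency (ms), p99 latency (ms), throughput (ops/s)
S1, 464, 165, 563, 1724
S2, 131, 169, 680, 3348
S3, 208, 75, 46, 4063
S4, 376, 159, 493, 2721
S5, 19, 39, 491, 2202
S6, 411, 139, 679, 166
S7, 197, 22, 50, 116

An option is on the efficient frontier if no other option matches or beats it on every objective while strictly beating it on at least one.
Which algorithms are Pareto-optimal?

S2, S3, S5, S7

S1: dominated by S3 (memory 208≤464, avg latency 75≤165, p99 latency 46≤563, throughput 4063≥1724).
S2: not dominated.
S3: not dominated (best p99 latency).
S4: dominated by S3 (memory 208≤376, avg latency 75≤159, p99 latency 46≤493, throughput 4063≥2721).
S5: not dominated (best memory).
S6: dominated by S3 (memory 208≤411, avg latency 75≤139, p99 latency 46≤679, throughput 4063≥166).
S7: not dominated (best avg latency).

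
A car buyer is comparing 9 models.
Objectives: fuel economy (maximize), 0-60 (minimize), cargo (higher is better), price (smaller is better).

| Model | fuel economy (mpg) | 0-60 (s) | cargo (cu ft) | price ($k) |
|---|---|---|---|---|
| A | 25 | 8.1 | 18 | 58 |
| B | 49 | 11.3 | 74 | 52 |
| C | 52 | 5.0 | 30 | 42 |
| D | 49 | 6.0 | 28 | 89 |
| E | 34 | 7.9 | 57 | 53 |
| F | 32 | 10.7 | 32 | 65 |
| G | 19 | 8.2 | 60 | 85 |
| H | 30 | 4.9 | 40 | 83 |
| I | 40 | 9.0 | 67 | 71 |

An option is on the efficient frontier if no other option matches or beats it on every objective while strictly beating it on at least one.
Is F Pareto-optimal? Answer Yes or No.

E vs F: fuel economy 34≥32, 0-60 7.9≤10.7, cargo 57≥32, price 53≤65 — E is at least as good on every objective and strictly better on at least one, so E dominates F.

No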